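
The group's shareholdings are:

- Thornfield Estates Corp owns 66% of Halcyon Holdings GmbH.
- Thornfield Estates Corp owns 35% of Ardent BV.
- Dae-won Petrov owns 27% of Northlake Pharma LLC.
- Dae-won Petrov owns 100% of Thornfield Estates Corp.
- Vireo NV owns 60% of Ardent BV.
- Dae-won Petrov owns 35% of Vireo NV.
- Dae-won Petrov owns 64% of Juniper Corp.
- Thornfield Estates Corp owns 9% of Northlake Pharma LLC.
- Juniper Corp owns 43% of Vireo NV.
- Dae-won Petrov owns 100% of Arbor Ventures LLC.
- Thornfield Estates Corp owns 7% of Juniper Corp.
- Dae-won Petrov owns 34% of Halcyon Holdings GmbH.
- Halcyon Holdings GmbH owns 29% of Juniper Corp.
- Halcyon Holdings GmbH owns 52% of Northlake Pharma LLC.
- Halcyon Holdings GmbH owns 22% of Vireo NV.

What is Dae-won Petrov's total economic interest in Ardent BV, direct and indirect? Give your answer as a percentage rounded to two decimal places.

Dae-won reaches Ardent along 8 paths.
Via Thornfield: 100% × 35% = 35%.
Via Vireo: 35% × 60% = 21%.
Via Halcyon → Juniper → Vireo: 34% × 29% × 43% × 60% = 2.54388%.
Via Thornfield → Halcyon → Juniper → Vireo: 100% × 66% × 29% × 43% × 60% = 4.93812%.
Via Thornfield → Juniper → Vireo: 100% × 7% × 43% × 60% = 1.806%.
Via Juniper → Vireo: 64% × 43% × 60% = 16.512%.
Via Halcyon → Vireo: 34% × 22% × 60% = 4.488%.
Via Thornfield → Halcyon → Vireo: 100% × 66% × 22% × 60% = 8.712%.
Total: 35% + 21% + 2.54388% + 4.93812% + 1.806% + 16.512% + 4.488% + 8.712% = 95%.
Rounded: 95.00%.

95.00%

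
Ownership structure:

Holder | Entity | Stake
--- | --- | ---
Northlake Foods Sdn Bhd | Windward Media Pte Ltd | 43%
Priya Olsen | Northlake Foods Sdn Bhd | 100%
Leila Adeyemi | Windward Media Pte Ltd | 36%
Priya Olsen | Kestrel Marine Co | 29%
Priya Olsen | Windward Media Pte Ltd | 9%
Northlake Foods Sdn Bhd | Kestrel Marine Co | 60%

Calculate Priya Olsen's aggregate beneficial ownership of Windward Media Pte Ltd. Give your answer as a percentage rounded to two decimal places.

Priya reaches Windward along 2 paths.
Via Northlake: 100% × 43% = 43%.
Direct stake: 9% = 9%.
Total: 43% + 9% = 52%.
Rounded: 52.00%.

52.00%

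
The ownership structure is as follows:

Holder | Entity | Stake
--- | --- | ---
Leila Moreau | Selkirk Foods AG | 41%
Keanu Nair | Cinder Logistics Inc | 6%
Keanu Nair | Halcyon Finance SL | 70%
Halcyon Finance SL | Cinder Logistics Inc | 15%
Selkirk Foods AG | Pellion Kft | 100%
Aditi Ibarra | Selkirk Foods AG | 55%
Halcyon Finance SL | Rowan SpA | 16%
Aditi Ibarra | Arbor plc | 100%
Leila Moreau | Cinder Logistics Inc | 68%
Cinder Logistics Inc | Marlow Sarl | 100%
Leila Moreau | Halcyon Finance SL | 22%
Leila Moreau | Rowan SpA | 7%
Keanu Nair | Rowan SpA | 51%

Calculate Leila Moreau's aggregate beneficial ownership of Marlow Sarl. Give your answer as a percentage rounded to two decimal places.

Leila reaches Marlow along 2 paths.
Via Cinder: 68% × 100% = 68%.
Via Halcyon → Cinder: 22% × 15% × 100% = 3.3%.
Total: 68% + 3.3% = 71.3%.
Rounded: 71.30%.

71.30%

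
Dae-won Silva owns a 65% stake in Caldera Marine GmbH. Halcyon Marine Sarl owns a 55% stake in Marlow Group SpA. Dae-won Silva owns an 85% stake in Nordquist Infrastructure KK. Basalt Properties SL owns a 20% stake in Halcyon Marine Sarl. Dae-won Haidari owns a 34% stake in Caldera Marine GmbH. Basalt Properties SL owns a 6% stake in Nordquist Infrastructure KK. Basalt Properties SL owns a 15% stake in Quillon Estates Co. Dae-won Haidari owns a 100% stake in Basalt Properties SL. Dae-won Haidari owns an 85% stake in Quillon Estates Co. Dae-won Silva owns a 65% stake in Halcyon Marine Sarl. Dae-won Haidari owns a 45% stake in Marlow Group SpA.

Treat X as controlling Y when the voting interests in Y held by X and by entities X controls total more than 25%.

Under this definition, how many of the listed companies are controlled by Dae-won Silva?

4

Dae-won Silva holds 65% of Caldera, so Dae-won Silva controls Caldera.
Dae-won Silva holds 65% of Halcyon, so Dae-won Silva controls Halcyon.
Dae-won Silva holds 85% of Nordquist, so Dae-won Silva controls Nordquist.
Halcyon holds 55% of Marlow, so Dae-won Silva controls Marlow.
No other company's threshold is met.
Dae-won Silva controls 4 companies.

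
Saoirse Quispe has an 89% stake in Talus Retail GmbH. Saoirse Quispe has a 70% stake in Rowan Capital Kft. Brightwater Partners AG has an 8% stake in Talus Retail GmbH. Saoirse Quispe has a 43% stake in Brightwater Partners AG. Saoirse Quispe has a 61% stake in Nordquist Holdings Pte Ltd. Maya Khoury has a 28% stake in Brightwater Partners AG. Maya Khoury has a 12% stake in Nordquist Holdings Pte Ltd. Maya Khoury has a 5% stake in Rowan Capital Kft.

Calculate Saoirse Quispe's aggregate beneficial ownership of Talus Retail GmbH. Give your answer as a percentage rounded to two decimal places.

92.44%

Saoirse reaches Talus along 2 paths.
Direct stake: 89% = 89%.
Via Brightwater: 43% × 8% = 3.44%.
Total: 89% + 3.44% = 92.44%.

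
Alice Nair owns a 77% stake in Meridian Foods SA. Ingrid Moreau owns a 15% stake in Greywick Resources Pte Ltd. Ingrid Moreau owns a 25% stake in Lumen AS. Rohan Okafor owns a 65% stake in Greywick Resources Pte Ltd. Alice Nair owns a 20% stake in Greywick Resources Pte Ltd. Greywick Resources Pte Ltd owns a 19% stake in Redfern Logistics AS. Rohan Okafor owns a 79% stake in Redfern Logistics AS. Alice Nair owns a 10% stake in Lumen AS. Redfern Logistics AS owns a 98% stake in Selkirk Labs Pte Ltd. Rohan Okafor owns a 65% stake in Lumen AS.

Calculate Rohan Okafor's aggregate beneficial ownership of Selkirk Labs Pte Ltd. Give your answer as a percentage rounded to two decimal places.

89.52%

Rohan reaches Selkirk along 2 paths.
Via Redfern: 79% × 98% = 77.42%.
Via Greywick → Redfern: 65% × 19% × 98% = 12.103%.
Total: 77.42% + 12.103% = 89.523%.
Rounded: 89.52%.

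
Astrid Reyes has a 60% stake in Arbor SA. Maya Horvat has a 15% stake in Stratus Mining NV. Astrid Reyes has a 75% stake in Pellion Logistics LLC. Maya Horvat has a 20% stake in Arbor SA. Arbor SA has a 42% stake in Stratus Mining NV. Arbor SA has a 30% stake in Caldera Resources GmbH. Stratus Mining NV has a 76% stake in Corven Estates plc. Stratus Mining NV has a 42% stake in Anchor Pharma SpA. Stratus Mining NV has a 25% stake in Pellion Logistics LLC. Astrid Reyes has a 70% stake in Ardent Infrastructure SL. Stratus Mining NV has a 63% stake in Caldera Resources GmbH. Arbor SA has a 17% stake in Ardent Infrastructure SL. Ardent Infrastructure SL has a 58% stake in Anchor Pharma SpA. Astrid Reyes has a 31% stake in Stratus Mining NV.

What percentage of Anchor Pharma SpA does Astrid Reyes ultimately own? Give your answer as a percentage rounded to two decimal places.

70.12%

Astrid reaches Anchor along 4 paths.
Via Stratus: 31% × 42% = 13.02%.
Via Arbor → Stratus: 60% × 42% × 42% = 10.584%.
Via Ardent: 70% × 58% = 40.6%.
Via Arbor → Ardent: 60% × 17% × 58% = 5.916%.
Total: 13.02% + 10.584% + 40.6% + 5.916% = 70.12%.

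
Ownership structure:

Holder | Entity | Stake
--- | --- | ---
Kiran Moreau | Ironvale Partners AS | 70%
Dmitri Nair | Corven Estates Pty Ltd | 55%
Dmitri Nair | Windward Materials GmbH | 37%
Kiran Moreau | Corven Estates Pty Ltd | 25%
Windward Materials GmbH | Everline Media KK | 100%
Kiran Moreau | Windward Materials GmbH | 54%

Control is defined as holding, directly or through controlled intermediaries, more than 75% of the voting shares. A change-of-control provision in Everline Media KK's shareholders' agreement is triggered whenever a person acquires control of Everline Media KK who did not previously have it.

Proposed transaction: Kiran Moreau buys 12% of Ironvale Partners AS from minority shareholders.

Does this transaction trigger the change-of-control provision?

The purchase changes only Kiran's holdings, so Kiran is the only person who could newly come to control Everline.
Kiran's largest direct stake is 70% in Ironvale, which does not meet the threshold, so Kiran controls no company.
Neither Kiran nor any entity Kiran controls holds any voting interest in Everline.
So before the transaction, Kiran does not control Everline.
After the purchase, Kiran's direct stake in Ironvale rises to 70% + 12% = 82%.
Kiran holds 82% of Ironvale, so Kiran controls Ironvale.
After the transaction, neither Kiran nor any entity Kiran controls holds a voting interest in Everline, so Kiran still does not control it.
No new person acquires control, so the clause is not triggered.

No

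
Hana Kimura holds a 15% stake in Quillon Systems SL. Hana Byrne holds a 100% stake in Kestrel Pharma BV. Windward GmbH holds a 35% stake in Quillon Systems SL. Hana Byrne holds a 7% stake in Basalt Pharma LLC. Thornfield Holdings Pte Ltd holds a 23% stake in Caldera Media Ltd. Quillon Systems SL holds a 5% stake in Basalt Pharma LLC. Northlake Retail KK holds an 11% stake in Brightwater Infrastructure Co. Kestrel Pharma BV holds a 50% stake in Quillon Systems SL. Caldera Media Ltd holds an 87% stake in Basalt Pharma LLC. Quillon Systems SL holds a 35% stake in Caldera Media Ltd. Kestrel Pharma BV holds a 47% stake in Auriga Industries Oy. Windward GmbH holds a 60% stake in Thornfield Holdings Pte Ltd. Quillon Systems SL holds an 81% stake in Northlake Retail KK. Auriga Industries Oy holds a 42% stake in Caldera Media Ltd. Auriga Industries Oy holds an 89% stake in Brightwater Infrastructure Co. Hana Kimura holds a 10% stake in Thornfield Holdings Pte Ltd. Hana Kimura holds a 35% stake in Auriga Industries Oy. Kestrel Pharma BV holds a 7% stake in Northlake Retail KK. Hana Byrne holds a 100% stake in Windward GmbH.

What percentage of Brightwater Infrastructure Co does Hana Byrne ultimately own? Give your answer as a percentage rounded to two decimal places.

50.17%

Hana Byrne reaches Brightwater along 4 paths.
Via Kestrel → Auriga: 100% × 47% × 89% = 41.83%.
Via Kestrel → Northlake: 100% × 7% × 11% = 0.77%.
Via Kestrel → Quillon → Northlake: 100% × 50% × 81% × 11% = 4.455%.
Via Windward → Quillon → Northlake: 100% × 35% × 81% × 11% = 3.1185%.
Total: 41.83% + 0.77% + 4.455% + 3.1185% = 50.1735%.
Rounded: 50.17%.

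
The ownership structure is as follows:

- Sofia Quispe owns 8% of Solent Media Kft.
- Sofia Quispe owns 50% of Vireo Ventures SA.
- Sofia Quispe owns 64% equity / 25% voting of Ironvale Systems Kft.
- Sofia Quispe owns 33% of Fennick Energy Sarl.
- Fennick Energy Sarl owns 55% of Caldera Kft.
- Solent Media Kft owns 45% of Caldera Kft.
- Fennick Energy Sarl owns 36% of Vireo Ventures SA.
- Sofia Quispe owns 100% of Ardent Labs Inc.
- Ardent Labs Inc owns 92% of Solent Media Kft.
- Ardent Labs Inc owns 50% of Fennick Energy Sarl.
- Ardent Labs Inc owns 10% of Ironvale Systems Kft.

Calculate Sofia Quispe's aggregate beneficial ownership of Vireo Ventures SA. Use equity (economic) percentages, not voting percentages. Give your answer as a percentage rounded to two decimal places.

79.88%

Sofia reaches Vireo along 3 paths.
Via Ardent → Fennick: 100% × 50% × 36% = 18%.
Via Fennick: 33% × 36% = 11.88%.
Direct stake: 50% = 50%.
Total: 18% + 11.88% + 50% = 79.88%.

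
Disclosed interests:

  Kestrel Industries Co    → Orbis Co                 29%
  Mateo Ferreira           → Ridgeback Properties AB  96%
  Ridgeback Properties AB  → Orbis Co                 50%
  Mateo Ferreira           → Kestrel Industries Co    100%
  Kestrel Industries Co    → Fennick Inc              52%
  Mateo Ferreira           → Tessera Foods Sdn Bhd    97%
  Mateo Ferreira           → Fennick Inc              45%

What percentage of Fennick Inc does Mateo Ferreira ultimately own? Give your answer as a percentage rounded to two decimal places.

97.00%

Mateo reaches Fennick along 2 paths.
Direct stake: 45% = 45%.
Via Kestrel: 100% × 52% = 52%.
Total: 45% + 52% = 97%.
Rounded: 97.00%.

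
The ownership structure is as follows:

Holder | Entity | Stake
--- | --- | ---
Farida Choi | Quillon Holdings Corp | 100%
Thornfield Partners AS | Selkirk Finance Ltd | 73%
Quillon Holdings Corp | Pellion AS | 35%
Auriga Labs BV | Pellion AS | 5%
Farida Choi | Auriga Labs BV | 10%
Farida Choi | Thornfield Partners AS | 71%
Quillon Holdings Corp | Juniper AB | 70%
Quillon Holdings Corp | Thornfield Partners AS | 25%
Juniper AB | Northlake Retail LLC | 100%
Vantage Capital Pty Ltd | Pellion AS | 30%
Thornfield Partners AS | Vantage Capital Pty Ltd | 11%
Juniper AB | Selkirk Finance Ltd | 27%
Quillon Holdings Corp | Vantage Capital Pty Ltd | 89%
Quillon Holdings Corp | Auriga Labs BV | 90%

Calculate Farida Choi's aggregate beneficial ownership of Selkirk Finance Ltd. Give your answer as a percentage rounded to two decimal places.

88.98%

Farida reaches Selkirk along 3 paths.
Via Quillon → Juniper: 100% × 70% × 27% = 18.9%.
Via Thornfield: 71% × 73% = 51.83%.
Via Quillon → Thornfield: 100% × 25% × 73% = 18.25%.
Total: 18.9% + 51.83% + 18.25% = 88.98%.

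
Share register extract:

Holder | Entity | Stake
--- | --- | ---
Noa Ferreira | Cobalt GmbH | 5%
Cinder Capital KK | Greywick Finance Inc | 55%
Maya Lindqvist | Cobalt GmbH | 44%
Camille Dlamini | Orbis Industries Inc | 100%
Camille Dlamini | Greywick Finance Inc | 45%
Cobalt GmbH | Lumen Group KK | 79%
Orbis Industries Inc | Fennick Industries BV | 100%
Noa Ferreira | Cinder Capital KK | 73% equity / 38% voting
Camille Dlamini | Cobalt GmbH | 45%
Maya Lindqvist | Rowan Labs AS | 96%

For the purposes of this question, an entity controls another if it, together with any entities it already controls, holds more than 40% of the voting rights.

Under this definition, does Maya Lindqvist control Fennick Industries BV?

Maya holds 44% of Cobalt, so Maya controls Cobalt.
Cobalt holds 79% of Lumen, so Maya controls Lumen.
Maya holds 96% of Rowan, so Maya controls Rowan.
Neither Maya nor any entity Maya controls holds any voting interest in Fennick.
So Maya does not control Fennick.

No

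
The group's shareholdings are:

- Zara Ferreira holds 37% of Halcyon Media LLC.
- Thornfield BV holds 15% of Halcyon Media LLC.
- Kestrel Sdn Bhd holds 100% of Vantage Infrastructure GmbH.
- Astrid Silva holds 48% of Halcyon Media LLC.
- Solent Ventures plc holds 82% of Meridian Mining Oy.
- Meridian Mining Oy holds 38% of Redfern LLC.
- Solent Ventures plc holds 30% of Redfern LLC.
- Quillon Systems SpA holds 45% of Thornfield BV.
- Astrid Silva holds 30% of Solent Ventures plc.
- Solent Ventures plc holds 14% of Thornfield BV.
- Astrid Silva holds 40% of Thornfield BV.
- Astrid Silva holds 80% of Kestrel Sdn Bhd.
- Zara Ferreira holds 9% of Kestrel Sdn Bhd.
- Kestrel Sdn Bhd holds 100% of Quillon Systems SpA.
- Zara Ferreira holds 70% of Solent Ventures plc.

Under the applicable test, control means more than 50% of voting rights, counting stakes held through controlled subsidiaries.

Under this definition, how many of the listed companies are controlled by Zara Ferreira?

3

Zara holds 70% of Solent, so Zara controls Solent.
Solent holds 82% of Meridian, so Zara controls Meridian.
Solent and Meridian together hold 30% + 38% = 68% of Redfern, so Zara controls Redfern.
No other company's threshold is met.
Zara controls 3 companies.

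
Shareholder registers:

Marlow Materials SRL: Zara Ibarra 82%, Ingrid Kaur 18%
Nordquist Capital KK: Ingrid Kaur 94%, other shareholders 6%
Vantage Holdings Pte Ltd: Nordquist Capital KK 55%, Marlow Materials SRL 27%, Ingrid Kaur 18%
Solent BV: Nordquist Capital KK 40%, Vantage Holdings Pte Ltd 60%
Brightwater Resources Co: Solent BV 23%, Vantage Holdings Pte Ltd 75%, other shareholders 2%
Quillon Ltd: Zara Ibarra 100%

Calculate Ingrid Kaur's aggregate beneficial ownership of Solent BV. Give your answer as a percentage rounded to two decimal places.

82.34%

Ingrid reaches Solent along 4 paths.
Via Nordquist: 94% × 40% = 37.6%.
Via Nordquist → Vantage: 94% × 55% × 60% = 31.02%.
Via Marlow → Vantage: 18% × 27% × 60% = 2.916%.
Via Vantage: 18% × 60% = 10.8%.
Total: 37.6% + 31.02% + 2.916% + 10.8% = 82.336%.
Rounded: 82.34%.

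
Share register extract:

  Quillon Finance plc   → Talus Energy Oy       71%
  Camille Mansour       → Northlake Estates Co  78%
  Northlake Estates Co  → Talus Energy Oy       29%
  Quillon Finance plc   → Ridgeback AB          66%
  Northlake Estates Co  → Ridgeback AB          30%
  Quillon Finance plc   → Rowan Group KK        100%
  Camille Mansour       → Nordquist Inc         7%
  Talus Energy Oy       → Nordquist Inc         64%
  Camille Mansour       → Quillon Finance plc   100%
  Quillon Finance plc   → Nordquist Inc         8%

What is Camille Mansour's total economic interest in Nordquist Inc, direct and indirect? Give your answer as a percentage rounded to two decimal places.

Camille reaches Nordquist along 4 paths.
Via Quillon → Talus: 100% × 71% × 64% = 45.44%.
Via Northlake → Talus: 78% × 29% × 64% = 14.4768%.
Via Quillon: 100% × 8% = 8%.
Direct stake: 7% = 7%.
Total: 45.44% + 14.4768% + 8% + 7% = 74.9168%.
Rounded: 74.92%.

74.92%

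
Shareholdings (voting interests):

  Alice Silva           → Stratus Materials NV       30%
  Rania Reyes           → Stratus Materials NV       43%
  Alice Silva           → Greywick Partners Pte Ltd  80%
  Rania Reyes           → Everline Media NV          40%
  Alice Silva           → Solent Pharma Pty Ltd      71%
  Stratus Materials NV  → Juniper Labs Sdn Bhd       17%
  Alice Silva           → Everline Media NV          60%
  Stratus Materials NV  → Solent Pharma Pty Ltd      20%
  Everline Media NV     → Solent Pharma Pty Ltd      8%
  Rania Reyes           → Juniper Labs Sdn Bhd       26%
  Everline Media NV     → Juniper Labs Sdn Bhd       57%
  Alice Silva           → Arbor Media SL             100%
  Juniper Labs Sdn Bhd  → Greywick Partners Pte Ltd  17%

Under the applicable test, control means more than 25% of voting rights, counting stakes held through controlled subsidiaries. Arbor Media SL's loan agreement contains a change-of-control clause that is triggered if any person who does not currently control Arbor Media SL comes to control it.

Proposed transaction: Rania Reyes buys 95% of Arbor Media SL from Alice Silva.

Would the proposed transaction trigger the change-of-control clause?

The purchase adds only to Rania's holdings (Alice's stake shrinks), so Rania is the only person who could newly come to control Arbor.
Rania holds 43% of Stratus, so Rania controls Stratus.
Rania holds 40% of Everline, so Rania controls Everline.
Stratus and Rania and Everline together hold 17% + 26% + 57% = 100% of Juniper, so Rania controls Juniper.
Everline and Stratus together hold 8% + 20% = 28% of Solent, so Rania controls Solent.
Neither Rania nor any entity Rania controls holds any voting interest in Arbor.
So before the transaction, Rania does not control Arbor.
After the purchase, Rania holds 95% of Arbor directly, and Alice's stake falls to 5%.
Rania holds 95% of Arbor, so Rania controls Arbor.
Rania did not control Arbor before and does after, so the clause is triggered.

Yes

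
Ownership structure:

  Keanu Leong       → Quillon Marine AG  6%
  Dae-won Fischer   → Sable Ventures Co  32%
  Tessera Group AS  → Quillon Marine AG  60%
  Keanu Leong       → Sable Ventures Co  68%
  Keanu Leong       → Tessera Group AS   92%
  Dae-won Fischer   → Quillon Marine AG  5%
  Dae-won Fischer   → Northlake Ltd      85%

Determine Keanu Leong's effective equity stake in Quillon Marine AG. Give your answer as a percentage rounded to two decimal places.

61.20%

Keanu reaches Quillon along 2 paths.
Direct stake: 6% = 6%.
Via Tessera: 92% × 60% = 55.2%.
Total: 6% + 55.2% = 61.2%.
Rounded: 61.20%.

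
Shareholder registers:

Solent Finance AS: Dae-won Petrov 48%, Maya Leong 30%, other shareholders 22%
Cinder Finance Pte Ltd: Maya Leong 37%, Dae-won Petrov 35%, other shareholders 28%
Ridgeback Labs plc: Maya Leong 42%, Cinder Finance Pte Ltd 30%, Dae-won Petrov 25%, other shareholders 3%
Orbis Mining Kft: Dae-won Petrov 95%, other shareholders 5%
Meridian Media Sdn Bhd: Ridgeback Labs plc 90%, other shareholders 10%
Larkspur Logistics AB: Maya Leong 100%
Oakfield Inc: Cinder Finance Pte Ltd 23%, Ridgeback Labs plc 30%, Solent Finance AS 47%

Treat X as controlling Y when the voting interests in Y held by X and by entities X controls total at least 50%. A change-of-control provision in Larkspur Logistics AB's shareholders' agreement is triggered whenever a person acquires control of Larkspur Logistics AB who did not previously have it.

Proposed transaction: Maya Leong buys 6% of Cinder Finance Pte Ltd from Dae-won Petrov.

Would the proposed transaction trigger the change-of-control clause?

The purchase adds only to Maya's holdings (Dae-won's stake shrinks), so Maya is the only person who could newly come to control Larkspur.
Maya holds 100% of Larkspur, so Maya controls Larkspur.
So Maya already controls Larkspur before the transaction.
After the purchase, Maya's direct stake in Cinder rises to 37% + 6% = 43%, and Dae-won's stake falls to 29%.
Maya controlled Larkspur already, so this is not a new person acquiring control; every other person's position is unchanged or reduced.
No new person acquires control, so the clause is not triggered.

No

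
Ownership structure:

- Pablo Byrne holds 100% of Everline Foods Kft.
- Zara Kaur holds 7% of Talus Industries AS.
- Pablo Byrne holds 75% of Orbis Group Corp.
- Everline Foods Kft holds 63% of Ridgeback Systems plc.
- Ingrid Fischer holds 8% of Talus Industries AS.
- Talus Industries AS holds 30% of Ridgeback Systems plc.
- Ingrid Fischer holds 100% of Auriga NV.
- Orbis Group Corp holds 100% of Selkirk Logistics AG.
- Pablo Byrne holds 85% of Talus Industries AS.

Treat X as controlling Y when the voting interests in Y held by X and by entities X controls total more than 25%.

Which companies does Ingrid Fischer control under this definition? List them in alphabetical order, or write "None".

Auriga NV

Ingrid holds 100% of Auriga, so Ingrid controls Auriga.
No other company's threshold is met.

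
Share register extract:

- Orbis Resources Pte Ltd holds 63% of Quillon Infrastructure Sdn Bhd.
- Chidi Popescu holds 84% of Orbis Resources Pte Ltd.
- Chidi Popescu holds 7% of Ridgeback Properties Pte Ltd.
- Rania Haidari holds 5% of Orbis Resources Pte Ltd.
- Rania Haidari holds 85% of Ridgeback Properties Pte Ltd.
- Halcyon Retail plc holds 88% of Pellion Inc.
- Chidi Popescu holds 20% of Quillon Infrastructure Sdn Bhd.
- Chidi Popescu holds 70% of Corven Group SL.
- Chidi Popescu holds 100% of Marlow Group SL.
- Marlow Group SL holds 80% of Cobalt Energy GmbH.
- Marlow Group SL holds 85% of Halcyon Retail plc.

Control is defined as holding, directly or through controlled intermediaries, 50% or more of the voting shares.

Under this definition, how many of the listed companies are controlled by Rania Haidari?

Rania holds 85% of Ridgeback, so Rania controls Ridgeback.
No other company's threshold is met.
Rania controls 1 company.

1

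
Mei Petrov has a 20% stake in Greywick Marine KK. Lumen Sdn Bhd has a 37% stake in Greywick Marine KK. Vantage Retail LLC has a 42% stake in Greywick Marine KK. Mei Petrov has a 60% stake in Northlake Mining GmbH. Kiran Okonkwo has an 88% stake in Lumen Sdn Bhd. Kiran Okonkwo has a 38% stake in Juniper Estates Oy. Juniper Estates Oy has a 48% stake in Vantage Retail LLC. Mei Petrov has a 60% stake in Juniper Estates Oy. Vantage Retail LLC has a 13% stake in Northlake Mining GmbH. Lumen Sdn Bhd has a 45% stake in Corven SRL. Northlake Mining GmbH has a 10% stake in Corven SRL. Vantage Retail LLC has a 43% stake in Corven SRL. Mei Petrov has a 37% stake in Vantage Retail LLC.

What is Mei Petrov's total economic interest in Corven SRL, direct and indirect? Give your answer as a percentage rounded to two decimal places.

35.15%

Mei reaches Corven along 5 paths.
Via Juniper → Vantage: 60% × 48% × 43% = 12.384%.
Via Vantage: 37% × 43% = 15.91%.
Via Juniper → Vantage → Northlake: 60% × 48% × 13% × 10% = 0.3744%.
Via Vantage → Northlake: 37% × 13% × 10% = 0.481%.
Via Northlake: 60% × 10% = 6%.
Total: 12.384% + 15.91% + 0.3744% + 0.481% + 6% = 35.1494%.
Rounded: 35.15%.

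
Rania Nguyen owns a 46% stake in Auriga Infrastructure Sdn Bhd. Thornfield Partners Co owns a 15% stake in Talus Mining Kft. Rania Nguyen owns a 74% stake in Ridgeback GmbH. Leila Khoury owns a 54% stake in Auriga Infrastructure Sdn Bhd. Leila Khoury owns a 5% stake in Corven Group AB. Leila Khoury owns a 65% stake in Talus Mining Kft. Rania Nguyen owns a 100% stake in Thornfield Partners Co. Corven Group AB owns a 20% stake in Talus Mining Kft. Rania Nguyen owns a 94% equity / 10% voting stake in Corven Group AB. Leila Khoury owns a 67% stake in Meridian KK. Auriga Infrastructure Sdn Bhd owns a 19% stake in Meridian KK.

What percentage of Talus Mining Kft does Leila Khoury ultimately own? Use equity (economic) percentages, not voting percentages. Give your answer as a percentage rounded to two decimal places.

66.00%

Leila reaches Talus along 2 paths.
Via Corven: 5% × 20% = 1%.
Direct stake: 65% = 65%.
Total: 1% + 65% = 66%.
Rounded: 66.00%.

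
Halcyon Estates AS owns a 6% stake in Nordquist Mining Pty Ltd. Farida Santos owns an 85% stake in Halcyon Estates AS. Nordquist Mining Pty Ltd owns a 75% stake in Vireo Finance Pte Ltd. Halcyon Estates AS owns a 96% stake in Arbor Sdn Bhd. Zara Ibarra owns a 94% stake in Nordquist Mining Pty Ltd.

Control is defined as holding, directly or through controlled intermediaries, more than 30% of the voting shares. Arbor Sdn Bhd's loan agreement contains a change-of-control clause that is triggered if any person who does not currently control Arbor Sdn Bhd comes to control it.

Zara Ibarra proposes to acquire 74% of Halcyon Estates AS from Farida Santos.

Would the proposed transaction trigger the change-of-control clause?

The purchase adds only to Zara's holdings (Farida's stake shrinks), so Zara is the only person who could newly come to control Arbor.
Zara holds 94% of Nordquist, so Zara controls Nordquist.
Nordquist holds 75% of Vireo, so Zara controls Vireo.
Neither Zara nor any entity Zara controls holds any voting interest in Arbor.
So before the transaction, Zara does not control Arbor.
After the purchase, Zara holds 74% of Halcyon directly, and Farida's stake falls to 11%.
Zara holds 74% of Halcyon, so Zara controls Halcyon.
Halcyon holds 96% of Arbor, so Zara controls Arbor.
Zara did not control Arbor before and does after, so the clause is triggered.

Yes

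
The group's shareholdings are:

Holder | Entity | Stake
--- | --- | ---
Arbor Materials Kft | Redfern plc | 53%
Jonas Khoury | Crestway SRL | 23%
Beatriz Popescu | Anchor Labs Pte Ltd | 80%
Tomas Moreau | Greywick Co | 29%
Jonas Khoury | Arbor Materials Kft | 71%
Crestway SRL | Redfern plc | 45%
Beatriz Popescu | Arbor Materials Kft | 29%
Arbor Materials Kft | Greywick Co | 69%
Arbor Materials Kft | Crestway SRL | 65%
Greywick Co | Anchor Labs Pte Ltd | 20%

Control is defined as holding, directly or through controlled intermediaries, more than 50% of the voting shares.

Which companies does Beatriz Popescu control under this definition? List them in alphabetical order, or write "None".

Anchor Labs Pte Ltd

Beatriz holds 80% of Anchor, so Beatriz controls Anchor.
No other company's threshold is met.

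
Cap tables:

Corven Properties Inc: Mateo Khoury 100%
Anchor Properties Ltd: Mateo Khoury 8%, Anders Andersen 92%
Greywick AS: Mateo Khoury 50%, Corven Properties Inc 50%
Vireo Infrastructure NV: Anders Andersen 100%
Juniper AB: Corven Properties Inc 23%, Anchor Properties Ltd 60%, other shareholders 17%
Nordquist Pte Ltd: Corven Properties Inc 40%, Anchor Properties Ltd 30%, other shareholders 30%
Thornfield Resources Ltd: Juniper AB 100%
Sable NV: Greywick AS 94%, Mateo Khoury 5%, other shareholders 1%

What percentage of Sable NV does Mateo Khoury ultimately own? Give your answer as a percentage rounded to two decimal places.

99.00%

Mateo reaches Sable along 3 paths.
Via Greywick: 50% × 94% = 47%.
Via Corven → Greywick: 100% × 50% × 94% = 47%.
Direct stake: 5% = 5%.
Total: 47% + 47% + 5% = 99%.
Rounded: 99.00%.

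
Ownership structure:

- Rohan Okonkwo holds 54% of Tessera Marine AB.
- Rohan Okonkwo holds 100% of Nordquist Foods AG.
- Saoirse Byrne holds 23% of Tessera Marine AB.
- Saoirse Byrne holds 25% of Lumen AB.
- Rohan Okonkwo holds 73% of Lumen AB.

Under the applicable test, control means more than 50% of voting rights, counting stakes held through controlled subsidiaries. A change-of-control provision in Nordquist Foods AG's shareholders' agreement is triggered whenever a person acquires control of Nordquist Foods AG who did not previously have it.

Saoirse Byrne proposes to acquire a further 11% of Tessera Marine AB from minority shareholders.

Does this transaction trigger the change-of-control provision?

No

The purchase changes only Saoirse's holdings, so Saoirse is the only person who could newly come to control Nordquist.
Saoirse's largest direct stake is 25% in Lumen, which does not meet the threshold, so Saoirse controls no company.
Neither Saoirse nor any entity Saoirse controls holds any voting interest in Nordquist.
So before the transaction, Saoirse does not control Nordquist.
After the purchase, Saoirse's direct stake in Tessera rises to 23% + 11% = 34%.
Saoirse's side now holds 34% of Tessera, not > 50%, so Saoirse still does not control Tessera.
After the transaction, neither Saoirse nor any entity Saoirse controls holds a voting interest in Nordquist, so Saoirse still does not control it.
No new person acquires control, so the clause is not triggered.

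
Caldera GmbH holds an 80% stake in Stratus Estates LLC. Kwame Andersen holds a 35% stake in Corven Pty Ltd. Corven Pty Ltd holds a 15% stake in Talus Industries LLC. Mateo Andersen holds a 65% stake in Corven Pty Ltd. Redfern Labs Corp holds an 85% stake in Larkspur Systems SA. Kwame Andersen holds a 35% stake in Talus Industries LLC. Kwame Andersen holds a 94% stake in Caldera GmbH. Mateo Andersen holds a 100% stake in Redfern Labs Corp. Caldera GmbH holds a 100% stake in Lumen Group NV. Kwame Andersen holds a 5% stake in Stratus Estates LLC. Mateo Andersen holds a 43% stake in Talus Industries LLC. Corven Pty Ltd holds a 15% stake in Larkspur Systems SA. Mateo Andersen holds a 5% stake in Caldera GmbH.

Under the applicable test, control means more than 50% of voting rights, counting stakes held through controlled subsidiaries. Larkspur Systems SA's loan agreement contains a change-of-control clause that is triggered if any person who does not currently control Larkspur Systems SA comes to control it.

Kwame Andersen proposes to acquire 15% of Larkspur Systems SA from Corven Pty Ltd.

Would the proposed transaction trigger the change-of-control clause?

No

The purchase adds only to Kwame's holdings (Corven's stake shrinks), so Kwame is the only person who could newly come to control Larkspur.
Kwame holds 94% of Caldera, so Kwame controls Caldera.
Caldera holds 100% of Lumen, so Kwame controls Lumen.
Kwame and Caldera together hold 5% + 80% = 85% of Stratus, so Kwame controls Stratus.
Neither Kwame nor any entity Kwame controls holds any voting interest in Larkspur.
So before the transaction, Kwame does not control Larkspur.
After the purchase, Kwame holds 15% of Larkspur directly, and Corven's stake falls to 0%.
After the transaction, Kwame's side holds 15% of Larkspur, not > 50%, so Kwame still does not control Larkspur.
No new person acquires control, so the clause is not triggered.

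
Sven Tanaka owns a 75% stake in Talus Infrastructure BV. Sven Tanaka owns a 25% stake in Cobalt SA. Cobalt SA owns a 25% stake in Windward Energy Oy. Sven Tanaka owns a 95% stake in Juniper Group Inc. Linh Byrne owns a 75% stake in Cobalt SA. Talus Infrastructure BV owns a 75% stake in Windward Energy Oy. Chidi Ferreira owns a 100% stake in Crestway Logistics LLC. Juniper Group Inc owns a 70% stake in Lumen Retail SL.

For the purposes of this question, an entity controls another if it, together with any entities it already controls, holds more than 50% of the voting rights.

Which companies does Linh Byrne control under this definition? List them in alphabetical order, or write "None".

Cobalt SA

Linh holds 75% of Cobalt, so Linh controls Cobalt.
No other company's threshold is met.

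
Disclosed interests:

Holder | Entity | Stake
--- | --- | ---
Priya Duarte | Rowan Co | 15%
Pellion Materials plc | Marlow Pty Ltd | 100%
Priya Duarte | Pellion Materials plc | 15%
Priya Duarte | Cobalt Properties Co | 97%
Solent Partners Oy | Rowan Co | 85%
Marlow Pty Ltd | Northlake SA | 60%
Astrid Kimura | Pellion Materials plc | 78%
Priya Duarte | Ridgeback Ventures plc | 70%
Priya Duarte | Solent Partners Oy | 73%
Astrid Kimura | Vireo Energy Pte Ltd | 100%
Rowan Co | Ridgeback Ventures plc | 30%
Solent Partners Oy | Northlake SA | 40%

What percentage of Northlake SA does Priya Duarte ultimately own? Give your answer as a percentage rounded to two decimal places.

Priya reaches Northlake along 2 paths.
Via Pellion → Marlow: 15% × 100% × 60% = 9%.
Via Solent: 73% × 40% = 29.2%.
Total: 9% + 29.2% = 38.2%.
Rounded: 38.20%.

38.20%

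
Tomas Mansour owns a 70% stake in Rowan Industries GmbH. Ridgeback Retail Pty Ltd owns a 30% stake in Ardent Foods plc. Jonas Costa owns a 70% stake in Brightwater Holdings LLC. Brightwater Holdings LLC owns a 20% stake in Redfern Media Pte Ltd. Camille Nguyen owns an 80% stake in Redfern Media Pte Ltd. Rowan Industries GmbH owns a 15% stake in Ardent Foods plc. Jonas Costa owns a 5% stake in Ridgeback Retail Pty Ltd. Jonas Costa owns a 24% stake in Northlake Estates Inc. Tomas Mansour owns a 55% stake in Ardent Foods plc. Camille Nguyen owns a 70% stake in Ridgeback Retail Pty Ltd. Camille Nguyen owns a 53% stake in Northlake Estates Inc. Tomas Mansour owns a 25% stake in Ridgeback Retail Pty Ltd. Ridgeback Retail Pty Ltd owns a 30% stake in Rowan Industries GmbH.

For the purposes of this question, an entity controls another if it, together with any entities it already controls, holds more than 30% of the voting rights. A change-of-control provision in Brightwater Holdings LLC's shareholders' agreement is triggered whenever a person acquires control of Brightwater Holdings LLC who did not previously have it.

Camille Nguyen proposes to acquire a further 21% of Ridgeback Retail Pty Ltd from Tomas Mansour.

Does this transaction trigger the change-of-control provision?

The purchase adds only to Camille's holdings (Tomas's stake shrinks), so Camille is the only person who could newly come to control Brightwater.
Camille holds 70% of Ridgeback, so Camille controls Ridgeback.
Camille holds 53% of Northlake, so Camille controls Northlake.
Camille holds 80% of Redfern, so Camille controls Redfern.
Neither Camille nor any entity Camille controls holds any voting interest in Brightwater.
So before the transaction, Camille does not control Brightwater.
After the purchase, Camille's direct stake in Ridgeback rises to 70% + 21% = 91%, and Tomas's stake falls to 4%.
Camille holds 91% of Ridgeback, so Camille controls Ridgeback.
After the transaction, neither Camille nor any entity Camille controls holds a voting interest in Brightwater, so Camille still does not control it.
No new person acquires control, so the clause is not triggered.

No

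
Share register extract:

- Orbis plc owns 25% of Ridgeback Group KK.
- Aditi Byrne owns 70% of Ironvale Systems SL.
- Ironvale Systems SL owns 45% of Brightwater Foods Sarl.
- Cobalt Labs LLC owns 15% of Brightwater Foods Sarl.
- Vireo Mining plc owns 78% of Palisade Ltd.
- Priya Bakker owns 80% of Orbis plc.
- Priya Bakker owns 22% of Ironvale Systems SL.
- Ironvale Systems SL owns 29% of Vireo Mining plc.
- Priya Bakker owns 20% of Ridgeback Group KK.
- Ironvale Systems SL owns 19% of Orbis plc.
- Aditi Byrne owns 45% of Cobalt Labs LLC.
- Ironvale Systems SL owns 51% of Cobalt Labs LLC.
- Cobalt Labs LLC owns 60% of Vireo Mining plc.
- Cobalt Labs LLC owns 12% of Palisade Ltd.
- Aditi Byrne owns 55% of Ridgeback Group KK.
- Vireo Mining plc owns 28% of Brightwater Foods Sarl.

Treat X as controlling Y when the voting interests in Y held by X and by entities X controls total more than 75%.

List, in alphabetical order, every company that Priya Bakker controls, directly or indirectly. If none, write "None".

Orbis plc

Priya holds 80% of Orbis, so Priya controls Orbis.
No other company's threshold is met.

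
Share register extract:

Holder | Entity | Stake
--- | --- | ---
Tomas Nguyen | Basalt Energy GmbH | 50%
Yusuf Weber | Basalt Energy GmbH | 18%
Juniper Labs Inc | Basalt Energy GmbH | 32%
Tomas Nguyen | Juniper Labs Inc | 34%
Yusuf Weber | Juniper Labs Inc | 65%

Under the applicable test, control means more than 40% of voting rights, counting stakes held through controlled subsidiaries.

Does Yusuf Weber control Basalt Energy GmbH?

Yusuf holds 65% of Juniper, so Yusuf controls Juniper.
Juniper and Yusuf together hold 32% + 18% = 50% of Basalt, so Yusuf controls Basalt.

Yes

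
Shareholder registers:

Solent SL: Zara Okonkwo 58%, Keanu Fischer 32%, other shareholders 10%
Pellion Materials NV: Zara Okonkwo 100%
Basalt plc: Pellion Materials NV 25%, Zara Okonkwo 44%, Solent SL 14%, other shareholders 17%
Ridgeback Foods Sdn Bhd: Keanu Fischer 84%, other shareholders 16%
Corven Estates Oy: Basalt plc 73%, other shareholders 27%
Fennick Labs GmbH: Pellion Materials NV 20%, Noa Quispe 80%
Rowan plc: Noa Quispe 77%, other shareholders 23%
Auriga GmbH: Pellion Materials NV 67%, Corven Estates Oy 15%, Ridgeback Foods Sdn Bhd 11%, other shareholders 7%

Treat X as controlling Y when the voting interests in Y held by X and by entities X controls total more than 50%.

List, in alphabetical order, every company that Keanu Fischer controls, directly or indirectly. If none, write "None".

Keanu holds 84% of Ridgeback, so Keanu controls Ridgeback.
No other company's threshold is met.

Ridgeback Foods Sdn Bhd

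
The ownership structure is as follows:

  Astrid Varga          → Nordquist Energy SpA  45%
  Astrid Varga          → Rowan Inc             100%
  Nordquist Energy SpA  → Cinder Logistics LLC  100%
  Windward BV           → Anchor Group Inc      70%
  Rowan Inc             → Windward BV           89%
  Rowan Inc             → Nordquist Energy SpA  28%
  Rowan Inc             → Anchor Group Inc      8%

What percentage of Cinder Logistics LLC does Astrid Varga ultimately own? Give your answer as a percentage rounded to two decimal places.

Astrid reaches Cinder along 2 paths.
Via Rowan → Nordquist: 100% × 28% × 100% = 28%.
Via Nordquist: 45% × 100% = 45%.
Total: 28% + 45% = 73%.
Rounded: 73.00%.

73.00%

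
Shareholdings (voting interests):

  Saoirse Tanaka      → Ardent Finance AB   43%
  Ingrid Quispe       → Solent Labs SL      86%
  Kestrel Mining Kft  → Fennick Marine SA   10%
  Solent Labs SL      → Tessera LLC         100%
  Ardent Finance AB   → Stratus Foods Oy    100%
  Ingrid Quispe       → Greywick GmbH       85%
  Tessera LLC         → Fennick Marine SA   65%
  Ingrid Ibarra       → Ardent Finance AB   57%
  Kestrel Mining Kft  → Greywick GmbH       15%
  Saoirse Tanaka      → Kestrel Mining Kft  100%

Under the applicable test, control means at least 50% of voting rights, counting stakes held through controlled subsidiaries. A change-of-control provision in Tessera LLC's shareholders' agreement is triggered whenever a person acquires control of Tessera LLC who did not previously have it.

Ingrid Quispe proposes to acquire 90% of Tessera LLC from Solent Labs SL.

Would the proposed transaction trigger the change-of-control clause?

The purchase adds only to Ingrid Quispe's holdings (Solent's stake shrinks), so Ingrid Quispe is the only person who could newly come to control Tessera.
Ingrid Quispe holds 86% of Solent, so Ingrid Quispe controls Solent.
Solent holds 100% of Tessera, so Ingrid Quispe controls Tessera.
So Ingrid Quispe already controls Tessera before the transaction.
After the purchase, Ingrid Quispe holds 90% of Tessera directly, and Solent's stake falls to 10%.
Ingrid Quispe controlled Tessera already, so this is not a new person acquiring control; every other person's position is unchanged or reduced.
No new person acquires control, so the clause is not triggered.

No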